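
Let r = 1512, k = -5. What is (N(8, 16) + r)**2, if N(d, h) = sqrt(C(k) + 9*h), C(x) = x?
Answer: (1512 + sqrt(139))**2 ≈ 2.3219e+6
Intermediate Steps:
N(d, h) = sqrt(-5 + 9*h)
(N(8, 16) + r)**2 = (sqrt(-5 + 9*16) + 1512)**2 = (sqrt(-5 + 144) + 1512)**2 = (sqrt(139) + 1512)**2 = (1512 + sqrt(139))**2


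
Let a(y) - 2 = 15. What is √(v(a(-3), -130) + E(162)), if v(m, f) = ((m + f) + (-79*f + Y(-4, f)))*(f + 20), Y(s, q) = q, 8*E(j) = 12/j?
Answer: I*√357362277/18 ≈ 1050.2*I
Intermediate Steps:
a(y) = 17 (a(y) = 2 + 15 = 17)
E(j) = 3/(2*j) (E(j) = (12/j)/8 = 3/(2*j))
v(m, f) = (20 + f)*(m - 77*f) (v(m, f) = ((m + f) + (-79*f + f))*(f + 20) = ((f + m) - 78*f)*(20 + f) = (m - 77*f)*(20 + f) = (20 + f)*(m - 77*f))
√(v(a(-3), -130) + E(162)) = √((-1540*(-130) - 77*(-130)² + 20*17 - 130*17) + (3/2)/162) = √((200200 - 77*16900 + 340 - 2210) + (3/2)*(1/162)) = √((200200 - 1301300 + 340 - 2210) + 1/108) = √(-1102970 + 1/108) = √(-119120759/108) = I*√357362277/18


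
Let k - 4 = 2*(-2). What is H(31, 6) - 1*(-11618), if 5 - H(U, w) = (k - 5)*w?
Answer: 11653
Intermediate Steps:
k = 0 (k = 4 + 2*(-2) = 4 - 4 = 0)
H(U, w) = 5 + 5*w (H(U, w) = 5 - (0 - 5)*w = 5 - (-5)*w = 5 + 5*w)
H(31, 6) - 1*(-11618) = (5 + 5*6) - 1*(-11618) = (5 + 30) + 11618 = 35 + 11618 = 11653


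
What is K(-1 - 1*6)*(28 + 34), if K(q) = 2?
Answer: 124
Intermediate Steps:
K(-1 - 1*6)*(28 + 34) = 2*(28 + 34) = 2*62 = 124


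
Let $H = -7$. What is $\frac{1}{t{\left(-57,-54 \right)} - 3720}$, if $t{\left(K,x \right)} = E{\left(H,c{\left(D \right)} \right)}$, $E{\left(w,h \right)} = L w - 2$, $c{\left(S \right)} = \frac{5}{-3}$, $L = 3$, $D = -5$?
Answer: $- \frac{1}{3743} \approx -0.00026717$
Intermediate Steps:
$c{\left(S \right)} = - \frac{5}{3}$ ($c{\left(S \right)} = 5 \left(- \frac{1}{3}\right) = - \frac{5}{3}$)
$E{\left(w,h \right)} = -2 + 3 w$ ($E{\left(w,h \right)} = 3 w - 2 = -2 + 3 w$)
$t{\left(K,x \right)} = -23$ ($t{\left(K,x \right)} = -2 + 3 \left(-7\right) = -2 - 21 = -23$)
$\frac{1}{t{\left(-57,-54 \right)} - 3720} = \frac{1}{-23 - 3720} = \frac{1}{-3743} = - \frac{1}{3743}$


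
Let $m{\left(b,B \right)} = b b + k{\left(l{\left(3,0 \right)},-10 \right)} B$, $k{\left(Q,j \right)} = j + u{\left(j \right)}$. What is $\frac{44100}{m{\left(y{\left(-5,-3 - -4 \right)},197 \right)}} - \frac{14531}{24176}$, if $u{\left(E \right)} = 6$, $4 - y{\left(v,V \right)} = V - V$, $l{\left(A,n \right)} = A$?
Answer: $- \frac{269344883}{4665968} \approx -57.725$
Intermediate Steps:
$y{\left(v,V \right)} = 4$ ($y{\left(v,V \right)} = 4 - \left(V - V\right) = 4 - 0 = 4 + 0 = 4$)
$k{\left(Q,j \right)} = 6 + j$ ($k{\left(Q,j \right)} = j + 6 = 6 + j$)
$m{\left(b,B \right)} = b^{2} - 4 B$ ($m{\left(b,B \right)} = b b + \left(6 - 10\right) B = b^{2} - 4 B$)
$\frac{44100}{m{\left(y{\left(-5,-3 - -4 \right)},197 \right)}} - \frac{14531}{24176} = \frac{44100}{4^{2} - 788} - \frac{14531}{24176} = \frac{44100}{16 - 788} - \frac{14531}{24176} = \frac{44100}{-772} - \frac{14531}{24176} = 44100 \left(- \frac{1}{772}\right) - \frac{14531}{24176} = - \frac{11025}{193} - \frac{14531}{24176} = - \frac{269344883}{4665968}$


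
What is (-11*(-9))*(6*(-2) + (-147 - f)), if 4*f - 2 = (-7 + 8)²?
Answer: -63261/4 ≈ -15815.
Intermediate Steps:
f = ¾ (f = ½ + (-7 + 8)²/4 = ½ + (¼)*1² = ½ + (¼)*1 = ½ + ¼ = ¾ ≈ 0.75000)
(-11*(-9))*(6*(-2) + (-147 - f)) = (-11*(-9))*(6*(-2) + (-147 - 1*¾)) = 99*(-12 + (-147 - ¾)) = 99*(-12 - 591/4) = 99*(-639/4) = -63261/4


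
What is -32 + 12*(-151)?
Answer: -1844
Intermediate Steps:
-32 + 12*(-151) = -32 - 1812 = -1844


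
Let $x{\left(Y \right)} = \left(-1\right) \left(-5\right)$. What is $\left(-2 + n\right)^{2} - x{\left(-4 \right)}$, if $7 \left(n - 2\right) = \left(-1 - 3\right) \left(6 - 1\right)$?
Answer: $\frac{155}{49} \approx 3.1633$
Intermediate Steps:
$n = - \frac{6}{7}$ ($n = 2 + \frac{\left(-1 - 3\right) \left(6 - 1\right)}{7} = 2 + \frac{\left(-4\right) 5}{7} = 2 + \frac{1}{7} \left(-20\right) = 2 - \frac{20}{7} = - \frac{6}{7} \approx -0.85714$)
$x{\left(Y \right)} = 5$
$\left(-2 + n\right)^{2} - x{\left(-4 \right)} = \left(-2 - \frac{6}{7}\right)^{2} - 5 = \left(- \frac{20}{7}\right)^{2} - 5 = \frac{400}{49} - 5 = \frac{155}{49}$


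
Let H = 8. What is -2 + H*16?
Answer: 126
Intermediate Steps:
-2 + H*16 = -2 + 8*16 = -2 + 128 = 126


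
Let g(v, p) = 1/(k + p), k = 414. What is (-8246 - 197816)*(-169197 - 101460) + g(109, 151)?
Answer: 31511249344711/565 ≈ 5.5772e+10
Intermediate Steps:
g(v, p) = 1/(414 + p)
(-8246 - 197816)*(-169197 - 101460) + g(109, 151) = (-8246 - 197816)*(-169197 - 101460) + 1/(414 + 151) = -206062*(-270657) + 1/565 = 55772122734 + 1/565 = 31511249344711/565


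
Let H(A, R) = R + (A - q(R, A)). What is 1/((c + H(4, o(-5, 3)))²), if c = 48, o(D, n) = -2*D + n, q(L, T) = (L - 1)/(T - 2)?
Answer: 1/3481 ≈ 0.00028727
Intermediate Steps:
q(L, T) = (-1 + L)/(-2 + T)
o(D, n) = n - 2*D
H(A, R) = A + R - (-1 + R)/(-2 + A) (H(A, R) = R + (A - (-1 + R)/(-2 + A)) = A + R - (-1 + R)/(-2 + A))
1/((c + H(4, o(-5, 3)))²) = 1/((48 + (1 - (3 - 2*(-5)) + (-2 + 4)*(4 + (3 - 2*(-5))))/(-2 + 4))²) = 1/((48 + (1 - (3 + 10) + 2*(4 + (3 + 10)))/2)²) = 1/((48 + (1 - 1*13 + 2*(4 + 13))/2)²) = 1/((48 + (1 - 13 + 2*17)/2)²) = 1/((48 + (1 - 13 + 34)/2)²) = 1/((48 + (½)*22)²) = 1/((48 + 11)²) = 1/(59²) = 1/3481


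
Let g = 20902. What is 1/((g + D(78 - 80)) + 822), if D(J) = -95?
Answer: 1/21629 ≈ 4.6234e-5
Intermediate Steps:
1/((g + D(78 - 80)) + 822) = 1/((20902 - 95) + 822) = 1/(20807 + 822) = 1/21629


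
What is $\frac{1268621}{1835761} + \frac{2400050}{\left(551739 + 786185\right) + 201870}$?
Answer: $\frac{3179666596062}{1413346886617} \approx 2.2497$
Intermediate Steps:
$\frac{1268621}{1835761} + \frac{2400050}{\left(551739 + 786185\right) + 201870} = 1268621 \cdot \frac{1}{1835761} + \frac{2400050}{1337924 + 201870} = \frac{1268621}{1835761} + \frac{2400050}{1539794} = \frac{1268621}{1835761} + 2400050 \cdot \frac{1}{1539794} = \frac{1268621}{1835761} + \frac{1200025}{769897} = \frac{3179666596062}{1413346886617}$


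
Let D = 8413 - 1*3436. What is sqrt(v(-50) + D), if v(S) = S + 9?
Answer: 2*sqrt(1234) ≈ 70.257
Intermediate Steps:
v(S) = 9 + S
D = 4977 (D = 8413 - 3436 = 4977)
sqrt(v(-50) + D) = sqrt((9 - 50) + 4977) = sqrt(-41 + 4977) = sqrt(4936) = 2*sqrt(1234)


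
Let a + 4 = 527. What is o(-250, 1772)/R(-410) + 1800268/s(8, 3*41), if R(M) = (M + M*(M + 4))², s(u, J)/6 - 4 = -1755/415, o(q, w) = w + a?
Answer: -5086370541320677/3880588500 ≈ -1.3107e+6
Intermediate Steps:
a = 523 (a = -4 + 527 = 523)
o(q, w) = 523 + w (o(q, w) = w + 523 = 523 + w)
s(u, J) = -114/83 (s(u, J) = 24 + 6*(-1755/415) = 24 + 6*(-1755*1/415) = 24 + 6*(-351/83) = 24 - 2106/83 = -114/83)
R(M) = (M + M*(4 + M))²
o(-250, 1772)/R(-410) + 1800268/s(8, 3*41) = (523 + 1772)/(((-410)²*(5 - 410)²)) + 1800268/(-114/83) = 2295/((168100*(-405)²)) + 1800268*(-83/114) = 2295/((168100*164025)) - 74711122/57 = 2295/27572602500 - 74711122/57 = 2295*(1/27572602500) - 74711122/57 = 17/204241500 - 74711122/57 = -5086370541320677/3880588500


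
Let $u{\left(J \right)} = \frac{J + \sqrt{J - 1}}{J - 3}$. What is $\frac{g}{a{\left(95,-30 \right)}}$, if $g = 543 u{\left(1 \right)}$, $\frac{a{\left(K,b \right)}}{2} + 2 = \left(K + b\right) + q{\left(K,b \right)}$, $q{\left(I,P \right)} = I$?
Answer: $- \frac{543}{632} \approx -0.85918$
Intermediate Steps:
$u{\left(J \right)} = \frac{J + \sqrt{-1 + J}}{-3 + J}$
$a{\left(K,b \right)} = -4 + 2 b + 4 K$ ($a{\left(K,b \right)} = -4 + 2 \left(\left(K + b\right) + K\right) = -4 + 2 \left(b + 2 K\right) = -4 + \left(2 b + 4 K\right) = -4 + 2 b + 4 K$)
$g = - \frac{543}{2}$ ($g = 543 \frac{1 + \sqrt{-1 + 1}}{-3 + 1} = 543 \frac{1 + \sqrt{0}}{-2} = 543 \left(- \frac{1 + 0}{2}\right) = 543 \left(\left(- \frac{1}{2}\right) 1\right) = 543 \left(- \frac{1}{2}\right) = - \frac{543}{2} \approx -271.5$)
$\frac{g}{a{\left(95,-30 \right)}} = - \frac{543}{2 \left(-4 + 2 \left(-30\right) + 4 \cdot 95\right)} = - \frac{543}{2 \left(-4 - 60 + 380\right)} = - \frac{543}{2 \cdot 316} = \left(- \frac{543}{2}\right) \frac{1}{316} = - \frac{543}{632}$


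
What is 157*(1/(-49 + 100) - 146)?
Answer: -1168865/51 ≈ -22919.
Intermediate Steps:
157*(1/(-49 + 100) - 146) = 157*(1/51 - 146) = 157*(-7445/51) = -1168865/51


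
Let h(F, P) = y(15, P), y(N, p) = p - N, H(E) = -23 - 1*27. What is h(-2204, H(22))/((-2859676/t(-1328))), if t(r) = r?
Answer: -21580/714919 ≈ -0.030185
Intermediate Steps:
H(E) = -50 (H(E) = -23 - 27 = -50)
h(F, P) = -15 + P (h(F, P) = P - 1*15 = P - 15 = -15 + P)
h(-2204, H(22))/((-2859676/t(-1328))) = (-15 - 50)/((-2859676/(-1328))) = -65/((-2859676*(-1/1328))) = -65/714919/332 = -65*332/714919 = -21580/714919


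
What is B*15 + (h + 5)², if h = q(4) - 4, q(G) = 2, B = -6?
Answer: -81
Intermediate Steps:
h = -2 (h = 2 - 4 = -2)
B*15 + (h + 5)² = -6*15 + (-2 + 5)² = -90 + 3² = -90 + 9 = -81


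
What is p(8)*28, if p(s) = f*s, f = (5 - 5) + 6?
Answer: 1344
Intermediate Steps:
f = 6 (f = 0 + 6 = 6)
p(s) = 6*s
p(8)*28 = (6*8)*28 = 48*28 = 1344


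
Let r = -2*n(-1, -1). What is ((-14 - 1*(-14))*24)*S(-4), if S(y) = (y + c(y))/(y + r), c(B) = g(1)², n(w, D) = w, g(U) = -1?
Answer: 0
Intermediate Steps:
c(B) = 1 (c(B) = (-1)² = 1)
r = 2 (r = -2*(-1) = 2)
S(y) = (1 + y)/(2 + y) (S(y) = (y + 1)/(y + 2) = (1 + y)/(2 + y))
((-14 - 1*(-14))*24)*S(-4) = ((-14 - 1*(-14))*24)*((1 - 4)/(2 - 4)) = ((-14 + 14)*24)*(-3/(-2)) = (0*24)*(-½*(-3)) = 0*(3/2) = 0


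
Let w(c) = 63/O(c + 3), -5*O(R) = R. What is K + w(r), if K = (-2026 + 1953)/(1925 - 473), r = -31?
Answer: 8131/726 ≈ 11.200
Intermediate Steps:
O(R) = -R/5
K = -73/1452 ≈ -0.050276
w(c) = 63/(-⅗ - c/5) (w(c) = 63/((-(c + 3)/5)) = 63/((-(3 + c)/5)) = 63/(-⅗ - c/5))
K + w(r) = -73/1452 + 315/(-3 - 1*(-31)) = -73/1452 + 315/(-3 + 31) = -73/1452 + 315/28 = -73/1452 + 315*(1/28) = -73/1452 + 45/4 = 8131/726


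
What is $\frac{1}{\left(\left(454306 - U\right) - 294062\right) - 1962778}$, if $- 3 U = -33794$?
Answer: $- \frac{3}{5441396} \approx -5.5133 \cdot 10^{-7}$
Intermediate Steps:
$U = \frac{33794}{3}$ ($U = \left(- \frac{1}{3}\right) \left(-33794\right) = \frac{33794}{3} \approx 11265.0$)
$\frac{1}{\left(\left(454306 - U\right) - 294062\right) - 1962778} = \frac{1}{\left(\left(454306 - \frac{33794}{3}\right) - 294062\right) - 1962778} = \frac{1}{\left(\frac{1329124}{3} - 294062\right) - 1962778} = \frac{1}{\frac{446938}{3} - 1962778} = \frac{1}{- \frac{5441396}{3}} = - \frac{3}{5441396}$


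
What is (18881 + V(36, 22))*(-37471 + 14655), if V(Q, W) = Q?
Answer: -431610272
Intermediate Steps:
(18881 + V(36, 22))*(-37471 + 14655) = (18881 + 36)*(-37471 + 14655) = 18917*(-22816) = -431610272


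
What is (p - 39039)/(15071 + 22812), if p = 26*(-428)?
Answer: -50167/37883 ≈ -1.3243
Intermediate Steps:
p = -11128
(p - 39039)/(15071 + 22812) = (-11128 - 39039)/(15071 + 22812) = -50167/37883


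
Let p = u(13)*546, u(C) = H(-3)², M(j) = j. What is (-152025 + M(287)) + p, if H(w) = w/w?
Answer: -151192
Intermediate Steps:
H(w) = 1
u(C) = 1 (u(C) = 1² = 1)
p = 546 (p = 1*546 = 546)
(-152025 + M(287)) + p = (-152025 + 287) + 546 = -151738 + 546 = -151192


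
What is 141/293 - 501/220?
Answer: -115773/64460 ≈ -1.7960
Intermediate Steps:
141/293 - 501/220 = -115773/64460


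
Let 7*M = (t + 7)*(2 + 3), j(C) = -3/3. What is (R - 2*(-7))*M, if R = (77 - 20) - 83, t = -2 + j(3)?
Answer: -240/7 ≈ -34.286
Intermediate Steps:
j(C) = -1 (j(C) = -3*⅓ = -1)
t = -3 (t = -2 - 1 = -3)
R = -26 (R = 57 - 83 = -26)
M = 20/7 (M = ((-3 + 7)*(2 + 3))/7 = (4*5)/7 = (⅐)*20 = 20/7 ≈ 2.8571)
(R - 2*(-7))*M = (-26 - 2*(-7))*(20/7) = (-26 + 14)*(20/7) = -12*20/7 = -240/7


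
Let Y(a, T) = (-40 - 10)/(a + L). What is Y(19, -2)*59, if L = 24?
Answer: -2950/43 ≈ -68.605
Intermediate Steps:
Y(a, T) = -50/(24 + a) (Y(a, T) = (-40 - 10)/(a + 24) = -50/(24 + a))
Y(19, -2)*59 = -50/(24 + 19)*59 = -50/43*59 = -2950/43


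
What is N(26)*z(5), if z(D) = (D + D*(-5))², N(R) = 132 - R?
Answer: 42400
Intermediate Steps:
z(D) = 16*D² (z(D) = (D - 5*D)² = (-4*D)² = 16*D²)
N(26)*z(5) = (132 - 1*26)*(16*5²) = (132 - 26)*(16*25) = 106*400 = 42400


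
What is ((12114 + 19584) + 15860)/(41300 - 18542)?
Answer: 23779/11379 ≈ 2.0897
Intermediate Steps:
((12114 + 19584) + 15860)/(41300 - 18542) = (31698 + 15860)/22758 = 47558*(1/22758) = 23779/11379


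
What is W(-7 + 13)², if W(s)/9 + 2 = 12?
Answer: 8100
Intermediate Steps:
W(s) = 90 (W(s) = -18 + 9*12 = -18 + 108 = 90)
W(-7 + 13)² = 90² = 8100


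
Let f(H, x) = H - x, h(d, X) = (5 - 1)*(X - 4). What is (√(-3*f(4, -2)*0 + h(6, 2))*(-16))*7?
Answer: -224*I*√2 ≈ -316.78*I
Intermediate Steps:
h(d, X) = -16 + 4*X (h(d, X) = 4*(-4 + X) = -16 + 4*X)
(√(-3*f(4, -2)*0 + h(6, 2))*(-16))*7 = (√(-3*(4 - 1*(-2))*0 + (-16 + 4*2))*(-16))*7 = (√(-3*(4 + 2)*0 + (-16 + 8))*(-16))*7 = (√(-3*6*0 - 8)*(-16))*7 = (√(-18*0 - 8)*(-16))*7 = (√(0 - 8)*(-16))*7 = (√(-8)*(-16))*7 = ((2*I*√2)*(-16))*7 = -32*I*√2*7 = -224*I*√2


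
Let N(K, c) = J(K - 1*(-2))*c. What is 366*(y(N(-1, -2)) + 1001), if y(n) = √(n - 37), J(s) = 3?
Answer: 366366 + 366*I*√43 ≈ 3.6637e+5 + 2400.0*I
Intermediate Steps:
N(K, c) = 3*c
y(n) = √(-37 + n)
366*(y(N(-1, -2)) + 1001) = 366*(√(-37 + 3*(-2)) + 1001) = 366*(√(-37 - 6) + 1001) = 366*(√(-43) + 1001) = 366*(I*√43 + 1001) = 366*(1001 + I*√43) = 366366 + 366*I*√43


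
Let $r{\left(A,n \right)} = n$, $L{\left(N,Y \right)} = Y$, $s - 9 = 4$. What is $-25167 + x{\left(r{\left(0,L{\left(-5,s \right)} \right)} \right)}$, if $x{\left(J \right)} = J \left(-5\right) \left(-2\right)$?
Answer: $-25037$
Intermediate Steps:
$s = 13$ ($s = 9 + 4 = 13$)
$x{\left(J \right)} = 10 J$ ($x{\left(J \right)} = - 5 J \left(-2\right) = 10 J$)
$-25167 + x{\left(r{\left(0,L{\left(-5,s \right)} \right)} \right)} = -25167 + 10 \cdot 13 = -25167 + 130 = -25037$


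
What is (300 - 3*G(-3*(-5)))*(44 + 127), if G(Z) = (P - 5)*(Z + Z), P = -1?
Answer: 143640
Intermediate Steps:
G(Z) = -12*Z (G(Z) = (-1 - 5)*(Z + Z) = -12*Z)
(300 - 3*G(-3*(-5)))*(44 + 127) = (300 - (-36)*(-3*(-5)))*(44 + 127) = (300 - (-36)*15)*171 = (300 - 3*(-180))*171 = (300 + 540)*171 = 840*171 = 143640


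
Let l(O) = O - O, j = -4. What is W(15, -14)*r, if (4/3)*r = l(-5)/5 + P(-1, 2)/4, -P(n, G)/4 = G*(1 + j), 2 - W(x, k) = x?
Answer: -117/2 ≈ -58.500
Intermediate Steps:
W(x, k) = 2 - x
l(O) = 0
P(n, G) = 12*G (P(n, G) = -4*G*(1 - 4) = -4*G*(-3) = -(-12)*G = 12*G)
r = 9/2 (r = 3*(0/5 + (12*2)/4)/4 = 3*(0*(⅕) + 24*(¼))/4 = 3*(0 + 6)/4 = (¾)*6 = 9/2 ≈ 4.5000)
W(15, -14)*r = (2 - 1*15)*(9/2) = (2 - 15)*(9/2) = -13*9/2 = -117/2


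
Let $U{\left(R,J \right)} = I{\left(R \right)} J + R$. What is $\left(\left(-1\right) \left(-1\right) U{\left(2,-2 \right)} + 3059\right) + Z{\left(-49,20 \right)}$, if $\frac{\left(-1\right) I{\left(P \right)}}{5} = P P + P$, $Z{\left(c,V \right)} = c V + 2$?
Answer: $2143$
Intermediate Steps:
$Z{\left(c,V \right)} = 2 + V c$ ($Z{\left(c,V \right)} = V c + 2 = 2 + V c$)
$I{\left(P \right)} = - 5 P - 5 P^{2}$ ($I{\left(P \right)} = - 5 \left(P P + P\right) = - 5 \left(P^{2} + P\right) = - 5 \left(P + P^{2}\right) = - 5 P - 5 P^{2}$)
$U{\left(R,J \right)} = R - 5 J R \left(1 + R\right)$ ($U{\left(R,J \right)} = - 5 R \left(1 + R\right) J + R = - 5 J R \left(1 + R\right) + R = R - 5 J R \left(1 + R\right)$)
$\left(\left(-1\right) \left(-1\right) U{\left(2,-2 \right)} + 3059\right) + Z{\left(-49,20 \right)} = \left(\left(-1\right) \left(-1\right) 2 \left(1 - - 10 \left(1 + 2\right)\right) + 3059\right) + \left(2 + 20 \left(-49\right)\right) = \left(1 \cdot 2 \left(1 - \left(-10\right) 3\right) + 3059\right) + \left(2 - 980\right) = \left(1 \cdot 2 \left(1 + 30\right) + 3059\right) - 978 = \left(1 \cdot 2 \cdot 31 + 3059\right) - 978 = \left(1 \cdot 62 + 3059\right) - 978 = \left(62 + 3059\right) - 978 = 3121 - 978 = 2143$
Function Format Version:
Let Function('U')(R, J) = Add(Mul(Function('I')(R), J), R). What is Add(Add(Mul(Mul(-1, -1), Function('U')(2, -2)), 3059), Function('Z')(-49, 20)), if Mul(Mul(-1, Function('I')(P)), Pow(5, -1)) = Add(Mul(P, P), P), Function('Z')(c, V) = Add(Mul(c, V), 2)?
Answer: 2143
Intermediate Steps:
Function('Z')(c, V) = Add(2, Mul(V, c)) (Function('Z')(c, V) = Add(Mul(V, c), 2) = Add(2, Mul(V, c)))
Function('I')(P) = Add(Mul(-5, P), Mul(-5, Pow(P, 2))) (Function('I')(P) = Mul(-5, Add(Mul(P, P), P)) = Mul(-5, Add(Pow(P, 2), P)) = Mul(-5, Add(P, Pow(P, 2))) = Add(Mul(-5, P), Mul(-5, Pow(P, 2))))
Function('U')(R, J) = Add(R, Mul(-5, J, R, Add(1, R))) (Function('U')(R, J) = Add(Mul(Mul(-5, R, Add(1, R)), J), R) = Add(Mul(-5, J, R, Add(1, R)), R) = Add(R, Mul(-5, J, R, Add(1, R))))
Add(Add(Mul(Mul(-1, -1), Function('U')(2, -2)), 3059), Function('Z')(-49, 20)) = Add(Add(Mul(Mul(-1, -1), Mul(2, Add(1, Mul(-5, -2, Add(1, 2))))), 3059), Add(2, Mul(20, -49))) = Add(Add(Mul(1, Mul(2, Add(1, Mul(-5, -2, 3)))), 3059), Add(2, -980)) = Add(Add(Mul(1, Mul(2, Add(1, 30))), 3059), -978) = Add(Add(Mul(1, Mul(2, 31)), 3059), -978) = Add(Add(Mul(1, 62), 3059), -978) = Add(Add(62, 3059), -978) = Add(3121, -978) = 2143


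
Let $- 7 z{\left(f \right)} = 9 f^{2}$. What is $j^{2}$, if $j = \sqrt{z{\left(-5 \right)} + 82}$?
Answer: $\frac{349}{7} \approx 49.857$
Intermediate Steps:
$z{\left(f \right)} = - \frac{9 f^{2}}{7}$
$j = \frac{\sqrt{2443}}{7}$ ($j = \sqrt{- \frac{9 \left(-5\right)^{2}}{7} + 82} = \sqrt{\left(- \frac{9}{7}\right) 25 + 82} = \sqrt{- \frac{225}{7} + 82} = \sqrt{\frac{349}{7}} = \frac{\sqrt{2443}}{7} \approx 7.061$)
$j^{2} = \left(\frac{\sqrt{2443}}{7}\right)^{2} = \frac{349}{7}$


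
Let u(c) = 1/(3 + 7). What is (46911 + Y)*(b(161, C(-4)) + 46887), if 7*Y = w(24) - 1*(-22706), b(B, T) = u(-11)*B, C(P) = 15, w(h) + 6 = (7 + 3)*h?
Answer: 164778563827/70 ≈ 2.3540e+9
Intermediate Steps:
w(h) = -6 + 10*h (w(h) = -6 + (7 + 3)*h = -6 + 10*h)
u(c) = 1/10
b(B, T) = B/10
Y = 22940/7 (Y = ((-6 + 10*24) - 1*(-22706))/7 = ((-6 + 240) + 22706)/7 = (234 + 22706)/7 = (1/7)*22940 = 22940/7 ≈ 3277.1)
(46911 + Y)*(b(161, C(-4)) + 46887) = (46911 + 22940/7)*((1/10)*161 + 46887) = 351317*(161/10 + 46887)/7 = (351317/7)*(469031/10) = 164778563827/70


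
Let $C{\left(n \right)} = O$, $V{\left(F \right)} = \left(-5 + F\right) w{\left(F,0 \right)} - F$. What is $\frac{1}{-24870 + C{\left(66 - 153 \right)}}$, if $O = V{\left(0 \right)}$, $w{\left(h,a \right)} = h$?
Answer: $- \frac{1}{24870} \approx -4.0209 \cdot 10^{-5}$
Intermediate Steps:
$V{\left(F \right)} = - F + F \left(-5 + F\right)$ ($V{\left(F \right)} = \left(-5 + F\right) F - F = F \left(-5 + F\right) - F = - F + F \left(-5 + F\right)$)
$O = 0$ ($O = 0 \left(-6 + 0\right) = 0 \left(-6\right) = 0$)
$C{\left(n \right)} = 0$
$\frac{1}{-24870 + C{\left(66 - 153 \right)}} = \frac{1}{-24870 + 0} = \frac{1}{-24870} = - \frac{1}{24870}$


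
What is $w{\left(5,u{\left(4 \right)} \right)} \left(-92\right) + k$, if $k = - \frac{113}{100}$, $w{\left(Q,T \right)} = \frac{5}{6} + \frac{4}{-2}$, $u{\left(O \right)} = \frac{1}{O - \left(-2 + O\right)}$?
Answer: $\frac{31861}{300} \approx 106.2$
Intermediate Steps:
$u{\left(O \right)} = \frac{1}{2}$
$w{\left(Q,T \right)} = - \frac{7}{6}$ ($w{\left(Q,T \right)} = 5 \cdot \frac{1}{6} + 4 \left(- \frac{1}{2}\right) = \frac{5}{6} - 2 = - \frac{7}{6}$)
$k = - \frac{113}{100}$ ($k = \left(-113\right) \frac{1}{100} = - \frac{113}{100} \approx -1.13$)
$w{\left(5,u{\left(4 \right)} \right)} \left(-92\right) + k = \left(- \frac{7}{6}\right) \left(-92\right) - \frac{113}{100} = \frac{322}{3} - \frac{113}{100} = \frac{31861}{300}$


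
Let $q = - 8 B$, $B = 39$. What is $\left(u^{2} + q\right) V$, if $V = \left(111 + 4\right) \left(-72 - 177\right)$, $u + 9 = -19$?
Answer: $-13515720$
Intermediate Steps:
$u = -28$ ($u = -9 - 19 = -28$)
$V = -28635$ ($V = 115 \left(-249\right) = -28635$)
$q = -312$ ($q = \left(-8\right) 39 = -312$)
$\left(u^{2} + q\right) V = \left(\left(-28\right)^{2} - 312\right) \left(-28635\right) = \left(784 - 312\right) \left(-28635\right) = 472 \left(-28635\right) = -13515720$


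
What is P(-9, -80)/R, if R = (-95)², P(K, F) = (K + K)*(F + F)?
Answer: 576/1805 ≈ 0.31911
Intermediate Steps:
P(K, F) = 4*F*K (P(K, F) = (2*K)*(2*F) = 4*F*K)
R = 9025
P(-9, -80)/R = (4*(-80)*(-9))/9025 = 2880*(1/9025) = 576/1805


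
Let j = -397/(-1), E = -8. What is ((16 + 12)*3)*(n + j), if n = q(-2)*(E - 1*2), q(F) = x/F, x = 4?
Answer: 35028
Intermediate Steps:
j = 397 (j = -397*(-1) = 397)
q(F) = 4/F
n = 20 (n = (4/(-2))*(-8 - 1*2) = (4*(-½))*(-8 - 2) = -2*(-10) = 20)
((16 + 12)*3)*(n + j) = ((16 + 12)*3)*(20 + 397) = (28*3)*417 = 84*417 = 35028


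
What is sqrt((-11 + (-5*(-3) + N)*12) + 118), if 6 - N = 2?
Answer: sqrt(335) ≈ 18.303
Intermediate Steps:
N = 4 (N = 6 - 1*2 = 6 - 2 = 4)
sqrt((-11 + (-5*(-3) + N)*12) + 118) = sqrt((-11 + (-5*(-3) + 4)*12) + 118) = sqrt((-11 + (15 + 4)*12) + 118) = sqrt((-11 + 19*12) + 118) = sqrt((-11 + 228) + 118) = sqrt(217 + 118) = sqrt(335)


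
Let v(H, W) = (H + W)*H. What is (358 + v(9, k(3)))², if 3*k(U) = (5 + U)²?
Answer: 398161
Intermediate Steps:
k(U) = (5 + U)²/3
v(H, W) = H*(H + W)
(358 + v(9, k(3)))² = (358 + 9*(9 + (5 + 3)²/3))² = (358 + 9*(9 + (⅓)*8²))² = (358 + 9*(9 + (⅓)*64))² = (358 + 9*(9 + 64/3))² = (358 + 9*(91/3))² = (358 + 273)² = 631² = 398161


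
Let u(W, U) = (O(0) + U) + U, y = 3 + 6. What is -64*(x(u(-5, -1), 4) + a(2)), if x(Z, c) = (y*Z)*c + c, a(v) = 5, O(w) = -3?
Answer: 10944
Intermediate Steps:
y = 9
u(W, U) = -3 + 2*U (u(W, U) = (-3 + U) + U = -3 + 2*U)
x(Z, c) = c + 9*Z*c (x(Z, c) = (9*Z)*c + c = 9*Z*c + c = c + 9*Z*c)
-64*(x(u(-5, -1), 4) + a(2)) = -64*(4*(1 + 9*(-3 + 2*(-1))) + 5) = -64*(4*(1 + 9*(-3 - 2)) + 5) = -64*(4*(1 + 9*(-5)) + 5) = -64*(4*(1 - 45) + 5) = -64*(4*(-44) + 5) = -64*(-176 + 5) = -64*(-171) = 10944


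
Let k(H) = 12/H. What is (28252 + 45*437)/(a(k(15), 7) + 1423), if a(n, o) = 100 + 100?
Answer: 47917/1623 ≈ 29.524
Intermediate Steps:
a(n, o) = 200
(28252 + 45*437)/(a(k(15), 7) + 1423) = (28252 + 45*437)/(200 + 1423) = (28252 + 19665)/1623 = 47917*(1/1623) = 47917/1623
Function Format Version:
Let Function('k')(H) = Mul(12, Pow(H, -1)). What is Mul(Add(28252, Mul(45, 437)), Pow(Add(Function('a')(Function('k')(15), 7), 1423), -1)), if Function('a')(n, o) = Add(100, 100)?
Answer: Rational(47917, 1623) ≈ 29.524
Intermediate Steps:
Function('a')(n, o) = 200
Mul(Add(28252, Mul(45, 437)), Pow(Add(Function('a')(Function('k')(15), 7), 1423), -1)) = Mul(Add(28252, Mul(45, 437)), Pow(Add(200, 1423), -1)) = Mul(Add(28252, 19665), Pow(1623, -1)) = Mul(47917, Rational(1, 1623)) = Rational(47917, 1623)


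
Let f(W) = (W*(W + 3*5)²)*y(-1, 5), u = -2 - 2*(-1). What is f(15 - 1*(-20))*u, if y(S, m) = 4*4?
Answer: 0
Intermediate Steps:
y(S, m) = 16
u = 0 (u = -2 + 2 = 0)
f(W) = 16*W*(15 + W)² (f(W) = (W*(W + 3*5)²)*16 = (W*(W + 15)²)*16 = (W*(15 + W)²)*16 = 16*W*(15 + W)²)
f(15 - 1*(-20))*u = (16*(15 - 1*(-20))*(15 + (15 - 1*(-20)))²)*0 = (16*(15 + 20)*(15 + (15 + 20))²)*0 = (16*35*(15 + 35)²)*0 = (16*35*50²)*0 = (16*35*2500)*0 = 1400000*0 = 0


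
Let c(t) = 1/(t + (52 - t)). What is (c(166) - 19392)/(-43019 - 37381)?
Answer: 1008383/4180800 ≈ 0.24119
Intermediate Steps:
c(t) = 1/52
(c(166) - 19392)/(-43019 - 37381) = (1/52 - 19392)/(-43019 - 37381) = -1008383/52/(-80400) = -1008383/52*(-1/80400) = 1008383/4180800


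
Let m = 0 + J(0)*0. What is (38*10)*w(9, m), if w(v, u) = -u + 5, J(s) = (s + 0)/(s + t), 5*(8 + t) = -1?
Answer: 1900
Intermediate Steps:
t = -41/5 (t = -8 + (⅕)*(-1) = -8 - ⅕ = -41/5 ≈ -8.2000)
J(s) = s/(-41/5 + s) (J(s) = (s + 0)/(s - 41/5) = s/(-41/5 + s))
m = 0 (m = 0 + (5*0/(-41 + 5*0))*0 = 0 + (5*0/(-41 + 0))*0 = 0 + (5*0/(-41))*0 = 0 + (5*0*(-1/41))*0 = 0 + 0*0 = 0 + 0 = 0)
w(v, u) = 5 - u
(38*10)*w(9, m) = (38*10)*(5 - 1*0) = 380*(5 + 0) = 380*5 = 1900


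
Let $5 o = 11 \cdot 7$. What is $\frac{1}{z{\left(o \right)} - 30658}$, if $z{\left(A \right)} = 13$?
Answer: $- \frac{1}{30645} \approx -3.2632 \cdot 10^{-5}$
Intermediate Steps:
$o = \frac{77}{5}$ ($o = \frac{11 \cdot 7}{5} = \frac{1}{5} \cdot 77 = \frac{77}{5} \approx 15.4$)
$\frac{1}{z{\left(o \right)} - 30658} = \frac{1}{13 - 30658} = \frac{1}{-30645} = - \frac{1}{30645}$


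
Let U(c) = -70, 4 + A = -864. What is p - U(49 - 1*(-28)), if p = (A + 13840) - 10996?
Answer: 2046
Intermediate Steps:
A = -868 (A = -4 - 864 = -868)
p = 1976 (p = (-868 + 13840) - 10996 = 12972 - 10996 = 1976)
p - U(49 - 1*(-28)) = 1976 - 1*(-70) = 1976 + 70 = 2046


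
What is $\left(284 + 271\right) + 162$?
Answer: $717$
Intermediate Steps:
$\left(284 + 271\right) + 162 = 555 + 162 = 717$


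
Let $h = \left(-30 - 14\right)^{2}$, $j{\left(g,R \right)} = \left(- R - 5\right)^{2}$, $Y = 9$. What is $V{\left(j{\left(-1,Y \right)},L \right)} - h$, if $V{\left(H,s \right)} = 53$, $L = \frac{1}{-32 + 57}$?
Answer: $-1883$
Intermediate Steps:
$j{\left(g,R \right)} = \left(-5 - R\right)^{2}$
$L = \frac{1}{25} \approx 0.04$
$h = 1936$ ($h = \left(-44\right)^{2} = 1936$)
$V{\left(j{\left(-1,Y \right)},L \right)} - h = 53 - 1936 = -1883$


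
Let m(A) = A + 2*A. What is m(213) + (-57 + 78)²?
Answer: 1080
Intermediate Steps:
m(A) = 3*A
m(213) + (-57 + 78)² = 3*213 + (-57 + 78)² = 639 + 21² = 639 + 441 = 1080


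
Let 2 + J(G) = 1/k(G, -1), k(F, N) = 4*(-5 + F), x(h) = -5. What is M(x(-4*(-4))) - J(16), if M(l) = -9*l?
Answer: 2067/44 ≈ 46.977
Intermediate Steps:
k(F, N) = -20 + 4*F
J(G) = -2 + 1/(-20 + 4*G)
M(x(-4*(-4))) - J(16) = -9*(-5) - (41 - 8*16)/(4*(-5 + 16)) = 45 - (41 - 128)/(4*11) = 45 - (-87)/(4*11) = 45 - 1*(-87/44) = 45 + 87/44 = 2067/44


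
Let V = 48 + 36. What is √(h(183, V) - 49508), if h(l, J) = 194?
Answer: I*√49314 ≈ 222.07*I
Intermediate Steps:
V = 84
√(h(183, V) - 49508) = √(194 - 49508) = √(-49314) = I*√49314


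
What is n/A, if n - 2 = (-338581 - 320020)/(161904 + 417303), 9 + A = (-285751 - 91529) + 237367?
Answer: -499813/81043801854 ≈ -6.1672e-6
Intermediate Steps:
A = -139922 (A = -9 + ((-285751 - 91529) + 237367) = -9 + (-377280 + 237367) = -9 - 139913 = -139922)
n = 499813/579207 (n = 2 + (-338581 - 320020)/(161904 + 417303) = 2 - 658601/579207 = 499813/579207 ≈ 0.86293)
n/A = (499813/579207)/(-139922) = (499813/579207)*(-1/139922) = -499813/81043801854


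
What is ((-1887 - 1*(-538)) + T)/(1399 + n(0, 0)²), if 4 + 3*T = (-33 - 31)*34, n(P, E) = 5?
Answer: -6227/4272 ≈ -1.4576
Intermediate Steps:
T = -2180/3 (T = -4/3 + ((-33 - 31)*34)/3 = -4/3 + (-64*34)/3 = -4/3 + (⅓)*(-2176) = -4/3 - 2176/3 = -2180/3 ≈ -726.67)
((-1887 - 1*(-538)) + T)/(1399 + n(0, 0)²) = ((-1887 - 1*(-538)) - 2180/3)/(1399 + 5²) = ((-1887 + 538) - 2180/3)/(1399 + 25) = (-1349 - 2180/3)/1424 = -6227/3*1/1424 = -6227/4272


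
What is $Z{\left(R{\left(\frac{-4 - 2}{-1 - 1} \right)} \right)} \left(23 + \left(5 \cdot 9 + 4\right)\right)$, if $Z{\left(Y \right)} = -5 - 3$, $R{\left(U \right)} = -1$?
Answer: $-576$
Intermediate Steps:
$Z{\left(Y \right)} = -8$ ($Z{\left(Y \right)} = -5 - 3 = -8$)
$Z{\left(R{\left(\frac{-4 - 2}{-1 - 1} \right)} \right)} \left(23 + \left(5 \cdot 9 + 4\right)\right) = - 8 \left(23 + \left(5 \cdot 9 + 4\right)\right) = - 8 \left(23 + \left(45 + 4\right)\right) = - 8 \left(23 + 49\right) = \left(-8\right) 72 = -576$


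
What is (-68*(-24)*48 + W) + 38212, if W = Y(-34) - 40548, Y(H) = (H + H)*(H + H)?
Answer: 80624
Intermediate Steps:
Y(H) = 4*H² (Y(H) = (2*H)*(2*H) = 4*H²)
W = -35924 (W = 4*(-34)² - 40548 = 4*1156 - 40548 = 4624 - 40548 = -35924)
(-68*(-24)*48 + W) + 38212 = (-68*(-24)*48 - 35924) + 38212 = (1632*48 - 35924) + 38212 = (78336 - 35924) + 38212 = 42412 + 38212 = 80624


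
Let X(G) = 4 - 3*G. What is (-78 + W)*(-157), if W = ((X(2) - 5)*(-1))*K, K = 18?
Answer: -7536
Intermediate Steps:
W = 126 (W = (((4 - 3*2) - 5)*(-1))*18 = (((4 - 6) - 5)*(-1))*18 = ((-2 - 5)*(-1))*18 = -7*(-1)*18 = 7*18 = 126)
(-78 + W)*(-157) = (-78 + 126)*(-157) = 48*(-157) = -7536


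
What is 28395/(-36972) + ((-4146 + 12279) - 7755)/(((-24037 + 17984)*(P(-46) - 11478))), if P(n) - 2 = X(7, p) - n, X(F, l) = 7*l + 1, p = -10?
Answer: -73199107487/95310320092 ≈ -0.76801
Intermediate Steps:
X(F, l) = 1 + 7*l
P(n) = -67 - n (P(n) = 2 + ((1 + 7*(-10)) - n) = 2 + ((1 - 70) - n) = 2 + (-69 - n) = -67 - n)
28395/(-36972) + ((-4146 + 12279) - 7755)/(((-24037 + 17984)*(P(-46) - 11478))) = 28395/(-36972) + ((-4146 + 12279) - 7755)/(((-24037 + 17984)*((-67 - 1*(-46)) - 11478))) = 28395*(-1/36972) + (8133 - 7755)/((-6053*((-67 + 46) - 11478))) = -3155/4108 + 378/((-6053*(-21 - 11478))) = -3155/4108 + 378/((-6053*(-11499))) = -3155/4108 + 378/69603447 = -3155/4108 + 378*(1/69603447) = -3155/4108 + 126/23201149 = -73199107487/95310320092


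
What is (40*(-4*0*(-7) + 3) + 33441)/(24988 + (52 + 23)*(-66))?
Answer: 33561/20038 ≈ 1.6749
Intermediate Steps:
(40*(-4*0*(-7) + 3) + 33441)/(24988 + (52 + 23)*(-66)) = (40*(0*(-7) + 3) + 33441)/(24988 + 75*(-66)) = (40*(0 + 3) + 33441)/(24988 - 4950) = (40*3 + 33441)/20038 = (120 + 33441)*(1/20038) = 33561*(1/20038) = 33561/20038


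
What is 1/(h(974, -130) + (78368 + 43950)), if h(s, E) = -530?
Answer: 1/121788 ≈ 8.2110e-6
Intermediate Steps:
1/(h(974, -130) + (78368 + 43950)) = 1/(-530 + (78368 + 43950)) = 1/(-530 + 122318) = 1/121788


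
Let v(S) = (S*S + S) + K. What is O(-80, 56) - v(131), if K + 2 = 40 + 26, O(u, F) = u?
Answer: -17436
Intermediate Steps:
K = 64 (K = -2 + (40 + 26) = -2 + 66 = 64)
v(S) = 64 + S + S² (v(S) = (S*S + S) + 64 = (S² + S) + 64 = (S + S²) + 64 = 64 + S + S²)
O(-80, 56) - v(131) = -80 - (64 + 131 + 131²) = -80 - (64 + 131 + 17161) = -80 - 1*17356 = -80 - 17356 = -17436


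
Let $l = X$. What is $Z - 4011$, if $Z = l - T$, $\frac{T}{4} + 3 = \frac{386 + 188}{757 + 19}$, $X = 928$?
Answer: $- \frac{298174}{97} \approx -3074.0$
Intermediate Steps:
$l = 928$
$T = - \frac{877}{97}$ ($T = -12 + 4 \frac{386 + 188}{757 + 19} = -12 + 4 \cdot \frac{574}{776} = -12 + 4 \cdot 574 \cdot \frac{1}{776} = -12 + 4 \cdot \frac{287}{388} = -12 + \frac{287}{97} = - \frac{877}{97} \approx -9.0412$)
$Z = \frac{90893}{97}$ ($Z = 928 - - \frac{877}{97} = 928 + \frac{877}{97} = \frac{90893}{97} \approx 937.04$)
$Z - 4011 = \frac{90893}{97} - 4011 = - \frac{298174}{97}$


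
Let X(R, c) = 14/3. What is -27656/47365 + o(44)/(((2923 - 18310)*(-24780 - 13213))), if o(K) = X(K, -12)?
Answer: -48502950344578/83068494159645 ≈ -0.58389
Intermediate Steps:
X(R, c) = 14/3 (X(R, c) = 14*(⅓) = 14/3)
o(K) = 14/3
-27656/47365 + o(44)/(((2923 - 18310)*(-24780 - 13213))) = -27656/47365 + 14/(3*(((2923 - 18310)*(-24780 - 13213)))) = -27656*1/47365 + 14/(3*((-15387*(-37993)))) = -27656/47365 + (14/3)/584598291 = -27656/47365 + (14/3)*(1/584598291) = -27656/47365 + 14/1753794873 = -48502950344578/83068494159645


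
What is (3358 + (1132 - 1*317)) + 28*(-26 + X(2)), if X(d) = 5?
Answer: 3585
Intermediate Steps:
(3358 + (1132 - 1*317)) + 28*(-26 + X(2)) = (3358 + (1132 - 1*317)) + 28*(-26 + 5) = (3358 + (1132 - 317)) + 28*(-21) = (3358 + 815) - 588 = 4173 - 588 = 3585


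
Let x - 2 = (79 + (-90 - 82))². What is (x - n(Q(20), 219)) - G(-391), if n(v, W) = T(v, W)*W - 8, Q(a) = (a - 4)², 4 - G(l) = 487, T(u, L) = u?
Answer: -46922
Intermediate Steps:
G(l) = -483 (G(l) = 4 - 1*487 = 4 - 487 = -483)
x = 8651 (x = 2 + (79 + (-90 - 82))² = 2 + (79 - 172)² = 2 + (-93)² = 2 + 8649 = 8651)
Q(a) = (-4 + a)²
n(v, W) = -8 + W*v (n(v, W) = v*W - 8 = W*v - 8 = -8 + W*v)
(x - n(Q(20), 219)) - G(-391) = (8651 - (-8 + 219*(-4 + 20)²)) - 1*(-483) = (8651 - (-8 + 219*16²)) + 483 = (8651 - (-8 + 219*256)) + 483 = (8651 - (-8 + 56064)) + 483 = (8651 - 1*56056) + 483 = (8651 - 56056) + 483 = -47405 + 483 = -46922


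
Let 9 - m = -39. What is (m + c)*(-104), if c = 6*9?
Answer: -10608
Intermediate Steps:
m = 48 (m = 9 - 1*(-39) = 9 + 39 = 48)
c = 54
(m + c)*(-104) = (48 + 54)*(-104) = 102*(-104) = -10608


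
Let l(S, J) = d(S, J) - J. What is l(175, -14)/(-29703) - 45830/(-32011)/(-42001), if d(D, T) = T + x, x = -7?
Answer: 8050169587/39935505608733 ≈ 0.00020158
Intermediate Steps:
d(D, T) = -7 + T (d(D, T) = T - 7 = -7 + T)
l(S, J) = -7 (l(S, J) = (-7 + J) - J = -7)
l(175, -14)/(-29703) - 45830/(-32011)/(-42001) = -7/(-29703) - 45830/(-32011)/(-42001) = -7*(-1/29703) - 45830*(-1/32011)*(-1/42001) = 7/29703 + (45830/32011)*(-1/42001) = 7/29703 - 45830/1344494011 = 8050169587/39935505608733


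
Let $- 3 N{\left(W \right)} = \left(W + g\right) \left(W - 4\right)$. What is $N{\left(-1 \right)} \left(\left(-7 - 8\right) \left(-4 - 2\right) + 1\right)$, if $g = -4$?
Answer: $- \frac{2275}{3} \approx -758.33$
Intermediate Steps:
$N{\left(W \right)} = - \frac{\left(-4 + W\right)^{2}}{3}$ ($N{\left(W \right)} = - \frac{\left(W - 4\right) \left(W - 4\right)}{3} = - \frac{\left(-4 + W\right) \left(-4 + W\right)}{3} = - \frac{\left(-4 + W\right)^{2}}{3}$)
$N{\left(-1 \right)} \left(\left(-7 - 8\right) \left(-4 - 2\right) + 1\right) = \left(- \frac{16}{3} - \frac{\left(-1\right)^{2}}{3} + \frac{8}{3} \left(-1\right)\right) \left(\left(-7 - 8\right) \left(-4 - 2\right) + 1\right) = \left(- \frac{16}{3} - \frac{1}{3} - \frac{8}{3}\right) \left(\left(-7 - 8\right) \left(-6\right) + 1\right) = - \frac{25 \left(\left(-15\right) \left(-6\right) + 1\right)}{3} = - \frac{25 \left(90 + 1\right)}{3} = \left(- \frac{25}{3}\right) 91 = - \frac{2275}{3}$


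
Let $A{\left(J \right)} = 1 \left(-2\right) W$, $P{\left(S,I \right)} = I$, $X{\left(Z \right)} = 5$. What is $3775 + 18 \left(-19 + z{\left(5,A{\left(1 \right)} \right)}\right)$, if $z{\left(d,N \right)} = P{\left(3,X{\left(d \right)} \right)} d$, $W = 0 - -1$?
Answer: $3883$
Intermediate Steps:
$W = 1$ ($W = 0 + 1 = 1$)
$A{\left(J \right)} = -2$ ($A{\left(J \right)} = 1 \left(-2\right) 1 = \left(-2\right) 1 = -2$)
$z{\left(d,N \right)} = 5 d$
$3775 + 18 \left(-19 + z{\left(5,A{\left(1 \right)} \right)}\right) = 3775 + 18 \left(-19 + 5 \cdot 5\right) = 3775 + 18 \left(-19 + 25\right) = 3775 + 18 \cdot 6 = 3775 + 108 = 3883$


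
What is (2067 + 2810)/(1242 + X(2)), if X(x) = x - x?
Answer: 4877/1242 ≈ 3.9267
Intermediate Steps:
X(x) = 0
(2067 + 2810)/(1242 + X(2)) = (2067 + 2810)/(1242 + 0) = 4877/1242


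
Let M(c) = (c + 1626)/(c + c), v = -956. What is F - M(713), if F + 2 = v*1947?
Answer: -2654264623/1426 ≈ -1.8613e+6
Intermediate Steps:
F = -1861334 (F = -2 - 956*1947 = -2 - 1861332 = -1861334)
M(c) = (1626 + c)/(2*c) (M(c) = (1626 + c)/((2*c)) = (1626 + c)*(1/(2*c)) = (1626 + c)/(2*c))
F - M(713) = -1861334 - (1626 + 713)/(2*713) = -1861334 - 2339/(2*713) = -1861334 - 1*2339/1426 = -1861334 - 2339/1426 = -2654264623/1426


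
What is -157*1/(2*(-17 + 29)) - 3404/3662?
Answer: -328315/43944 ≈ -7.4712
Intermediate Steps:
-157*1/(2*(-17 + 29)) - 3404/3662 = -157/(2*12) - 3404*1/3662 = -157/24 - 1702/1831 = -328315/43944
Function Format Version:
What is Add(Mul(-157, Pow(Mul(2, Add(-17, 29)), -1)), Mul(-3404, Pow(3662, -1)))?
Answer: Rational(-328315, 43944) ≈ -7.4712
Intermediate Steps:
Add(Mul(-157, Pow(Mul(2, Add(-17, 29)), -1)), Mul(-3404, Pow(3662, -1))) = Add(Mul(-157, Pow(Mul(2, 12), -1)), Mul(-3404, Rational(1, 3662))) = Add(Mul(-157, Pow(24, -1)), Rational(-1702, 1831)) = Add(Mul(-157, Rational(1, 24)), Rational(-1702, 1831)) = Add(Rational(-157, 24), Rational(-1702, 1831)) = Rational(-328315, 43944)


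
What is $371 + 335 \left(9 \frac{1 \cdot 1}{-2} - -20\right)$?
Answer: $\frac{11127}{2} \approx 5563.5$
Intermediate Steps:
$371 + 335 \left(9 \frac{1 \cdot 1}{-2} - -20\right) = 371 + 335 \left(9 \cdot 1 \left(- \frac{1}{2}\right) + 20\right) = 371 + 335 \left(9 \left(- \frac{1}{2}\right) + 20\right) = 371 + 335 \left(- \frac{9}{2} + 20\right) = 371 + 335 \cdot \frac{31}{2} = 371 + \frac{10385}{2} = \frac{11127}{2}$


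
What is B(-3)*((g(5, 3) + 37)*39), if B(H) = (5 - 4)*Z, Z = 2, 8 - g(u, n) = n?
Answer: 3276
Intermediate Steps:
g(u, n) = 8 - n
B(H) = 2 (B(H) = (5 - 4)*2 = 1*2 = 2)
B(-3)*((g(5, 3) + 37)*39) = 2*(((8 - 1*3) + 37)*39) = 2*(((8 - 3) + 37)*39) = 2*((5 + 37)*39) = 2*(42*39) = 2*1638 = 3276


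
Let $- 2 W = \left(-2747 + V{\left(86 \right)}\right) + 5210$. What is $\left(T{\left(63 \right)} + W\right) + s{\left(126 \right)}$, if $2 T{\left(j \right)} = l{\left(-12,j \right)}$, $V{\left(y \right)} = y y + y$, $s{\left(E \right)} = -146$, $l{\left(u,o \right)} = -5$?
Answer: $-5121$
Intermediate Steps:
$V{\left(y \right)} = y + y^{2}$ ($V{\left(y \right)} = y^{2} + y = y + y^{2}$)
$T{\left(j \right)} = - \frac{5}{2}$ ($T{\left(j \right)} = \frac{1}{2} \left(-5\right) = - \frac{5}{2}$)
$W = - \frac{9945}{2}$ ($W = - \frac{\left(-2747 + 86 \left(1 + 86\right)\right) + 5210}{2} = - \frac{\left(-2747 + 86 \cdot 87\right) + 5210}{2} = - \frac{\left(-2747 + 7482\right) + 5210}{2} = - \frac{4735 + 5210}{2} = \left(- \frac{1}{2}\right) 9945 = - \frac{9945}{2} \approx -4972.5$)
$\left(T{\left(63 \right)} + W\right) + s{\left(126 \right)} = \left(- \frac{5}{2} - \frac{9945}{2}\right) - 146 = -4975 - 146 = -5121$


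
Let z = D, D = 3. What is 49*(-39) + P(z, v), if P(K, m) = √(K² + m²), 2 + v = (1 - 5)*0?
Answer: -1911 + √13 ≈ -1907.4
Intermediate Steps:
z = 3
v = -2 (v = -2 + (1 - 5)*0 = -2 - 4*0 = -2 + 0 = -2)
49*(-39) + P(z, v) = 49*(-39) + √(3² + (-2)²) = -1911 + √(9 + 4) = -1911 + √13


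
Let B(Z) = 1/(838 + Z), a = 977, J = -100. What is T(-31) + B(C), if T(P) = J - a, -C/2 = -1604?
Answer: -4357541/4046 ≈ -1077.0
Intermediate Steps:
C = 3208 (C = -2*(-1604) = 3208)
T(P) = -1077 (T(P) = -100 - 1*977 = -100 - 977 = -1077)
T(-31) + B(C) = -1077 + 1/(838 + 3208) = -1077 + 1/4046 = -4357541/4046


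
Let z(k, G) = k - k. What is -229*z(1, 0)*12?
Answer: 0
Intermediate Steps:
z(k, G) = 0
-229*z(1, 0)*12 = -229*0*12 = -0 = -229*0 = 0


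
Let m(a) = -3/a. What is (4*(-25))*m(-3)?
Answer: -100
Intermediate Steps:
(4*(-25))*m(-3) = (4*(-25))*(-3/(-3)) = -(-300)*(-1)/3 = -100*1 = -100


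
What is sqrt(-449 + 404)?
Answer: 3*I*sqrt(5) ≈ 6.7082*I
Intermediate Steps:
sqrt(-449 + 404) = sqrt(-45) = 3*I*sqrt(5)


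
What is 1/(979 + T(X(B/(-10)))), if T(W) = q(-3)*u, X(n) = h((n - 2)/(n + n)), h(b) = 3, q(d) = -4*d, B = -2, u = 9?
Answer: 1/1087 ≈ 0.00091996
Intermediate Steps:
X(n) = 3
T(W) = 108 (T(W) = -4*(-3)*9 = 12*9 = 108)
1/(979 + T(X(B/(-10)))) = 1/(979 + 108) = 1/1087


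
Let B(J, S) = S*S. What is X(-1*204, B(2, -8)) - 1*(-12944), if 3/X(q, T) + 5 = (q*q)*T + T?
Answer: 34476123955/2663483 ≈ 12944.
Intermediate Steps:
B(J, S) = S²
X(q, T) = 3/(-5 + T + T*q²) (X(q, T) = 3/(-5 + ((q*q)*T + T)) = 3/(-5 + (q²*T + T)) = 3/(-5 + (T*q² + T)) = 3/(-5 + (T + T*q²)) = 3/(-5 + T + T*q²))
X(-1*204, B(2, -8)) - 1*(-12944) = 3/(-5 + (-8)² + (-8)²*(-1*204)²) - 1*(-12944) = 3/(-5 + 64 + 64*(-204)²) + 12944 = 3/(-5 + 64 + 64*41616) + 12944 = 3/(-5 + 64 + 2663424) + 12944 = 3/2663483 + 12944 = 34476123955/2663483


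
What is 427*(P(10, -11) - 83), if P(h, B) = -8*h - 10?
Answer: -73871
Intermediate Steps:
P(h, B) = -10 - 8*h
427*(P(10, -11) - 83) = 427*((-10 - 8*10) - 83) = 427*((-10 - 80) - 83) = 427*(-90 - 83) = 427*(-173) = -73871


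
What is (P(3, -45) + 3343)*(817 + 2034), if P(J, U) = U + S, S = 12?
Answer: 9436810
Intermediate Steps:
P(J, U) = 12 + U (P(J, U) = U + 12 = 12 + U)
(P(3, -45) + 3343)*(817 + 2034) = ((12 - 45) + 3343)*(817 + 2034) = (-33 + 3343)*2851 = 3310*2851 = 9436810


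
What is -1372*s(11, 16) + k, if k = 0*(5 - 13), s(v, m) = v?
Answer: -15092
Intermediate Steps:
k = 0 (k = 0*(-8) = 0)
-1372*s(11, 16) + k = -1372*11 + 0 = -15092 + 0 = -15092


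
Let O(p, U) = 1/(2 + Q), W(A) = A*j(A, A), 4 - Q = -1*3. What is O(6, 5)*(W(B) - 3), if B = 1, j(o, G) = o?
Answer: -2/9 ≈ -0.22222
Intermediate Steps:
Q = 7 (Q = 4 - (-1)*3 = 4 - 1*(-3) = 4 + 3 = 7)
W(A) = A**2 (W(A) = A*A = A**2)
O(p, U) = 1/9 (O(p, U) = 1/(2 + 7) = 1/9)
O(6, 5)*(W(B) - 3) = (1**2 - 3)/9 = (1 - 3)/9 = (1/9)*(-2) = -2/9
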